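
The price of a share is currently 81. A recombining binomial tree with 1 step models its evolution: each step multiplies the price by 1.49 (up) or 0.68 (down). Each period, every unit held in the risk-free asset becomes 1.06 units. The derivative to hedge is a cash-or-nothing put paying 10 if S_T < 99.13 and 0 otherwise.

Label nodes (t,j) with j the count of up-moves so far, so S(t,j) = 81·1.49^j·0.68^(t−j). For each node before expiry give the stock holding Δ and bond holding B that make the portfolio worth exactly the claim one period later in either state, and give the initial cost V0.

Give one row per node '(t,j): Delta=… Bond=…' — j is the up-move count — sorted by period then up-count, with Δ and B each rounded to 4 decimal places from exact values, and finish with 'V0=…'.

(0,0): Delta=-0.1524 Bond=17.3538
V0=5.0082

No-arbitrage ⇒ martingale measure with p* = (R−d)/(u−d) = 0.4691.
Terminal payoffs: V(1,0)=10.0000, V(1,1)=0.0000
Node (0,0) S=81.0000: V=(p*·0.0000+(1−p*)·10.0000)/1.06=5.0082; Δ=(0.0000−10.0000)/(120.6900−55.0800)=-0.1524; B=V−Δ·S=17.3538
Root portfolio cost Δ·81+B reproduces V0=5.0082.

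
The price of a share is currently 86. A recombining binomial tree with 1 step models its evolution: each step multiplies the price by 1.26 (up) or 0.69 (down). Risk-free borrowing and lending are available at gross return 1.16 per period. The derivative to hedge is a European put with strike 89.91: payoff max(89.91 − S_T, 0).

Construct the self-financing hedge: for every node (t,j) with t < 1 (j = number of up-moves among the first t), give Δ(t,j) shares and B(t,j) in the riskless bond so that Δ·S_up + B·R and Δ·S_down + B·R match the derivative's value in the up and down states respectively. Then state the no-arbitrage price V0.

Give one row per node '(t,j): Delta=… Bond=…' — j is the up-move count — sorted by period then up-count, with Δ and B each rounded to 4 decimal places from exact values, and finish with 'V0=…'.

(0,0): Delta=-0.6236 Bond=58.2550
V0=4.6234

Since d<R<u, set p* = (R−d)/(u−d) = 0.8246; price each node as the discounted p*-expectation of its children.
At expiry t=1: V(1,0)=30.5700, V(1,1)=0.0000
  t=0,j=0: stock 86.0000 → up 108.3600 (V=0.0000), down 59.3400 (V=30.5700). Price 4.6234; hedge Δ=-0.6236, bond B=58.2550.
Self-financing check: at every node Δ·S+B equals the discounted successor values.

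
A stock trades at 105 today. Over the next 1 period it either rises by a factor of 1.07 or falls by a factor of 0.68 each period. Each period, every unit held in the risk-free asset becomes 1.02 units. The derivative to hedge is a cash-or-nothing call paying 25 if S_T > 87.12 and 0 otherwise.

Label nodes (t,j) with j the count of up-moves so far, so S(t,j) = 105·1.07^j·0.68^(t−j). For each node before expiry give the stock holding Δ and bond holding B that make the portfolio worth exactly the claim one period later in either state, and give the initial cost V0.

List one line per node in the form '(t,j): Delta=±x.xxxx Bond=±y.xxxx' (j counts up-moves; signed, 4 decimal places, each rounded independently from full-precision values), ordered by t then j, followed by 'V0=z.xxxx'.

Under the risk-neutral measure, an up-move has probability p* = (R−d)/(u−d) = 0.8718 and values discount at R = 1.02.
Terminal payoffs: V(1,0)=0.0000, V(1,1)=25.0000
  t=0,j=0: stock 105.0000 → up 112.3500 (V=25.0000), down 71.4000 (V=0.0000). Price 21.3675; hedge Δ=0.6105, bond B=-42.7350.
The time-0 hedge costs 21.3675, which is the no-arbitrage price.

(0,0): Delta=0.6105 Bond=-42.7350
V0=21.3675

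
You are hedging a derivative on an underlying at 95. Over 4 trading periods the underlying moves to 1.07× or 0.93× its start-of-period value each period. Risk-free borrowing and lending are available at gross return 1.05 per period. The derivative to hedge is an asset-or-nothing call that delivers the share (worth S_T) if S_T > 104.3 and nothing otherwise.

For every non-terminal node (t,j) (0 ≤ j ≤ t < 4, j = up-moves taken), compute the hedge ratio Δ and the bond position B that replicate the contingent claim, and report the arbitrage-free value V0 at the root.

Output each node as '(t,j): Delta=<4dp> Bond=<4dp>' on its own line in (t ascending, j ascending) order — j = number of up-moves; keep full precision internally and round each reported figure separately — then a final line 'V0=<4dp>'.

No-arbitrage ⇒ martingale measure with p* = (R−d)/(u−d) = 0.8571.
Terminal values V(4,·): V(4,0)=0.0000, V(4,1)=0.0000, V(4,2)=0.0000, V(4,3)=108.2325, V(4,4)=124.5256
  t=3,j=0: stock 76.4139 → up 81.7629 (V=0.0000), down 71.0649 (V=0.0000). Price 0.0000; hedge Δ=0.0000, bond B=0.0000.
  t=3,j=1: stock 87.9171 → up 94.0713 (V=0.0000), down 81.7629 (V=0.0000). Price 0.0000; hedge Δ=0.0000, bond B=0.0000.
  t=3,j=2: stock 101.1519 → up 108.2325 (V=108.2325), down 94.0713 (V=0.0000). Price 88.3531; hedge Δ=7.6429, bond B=-684.7365.
  t=3,j=3: stock 116.3791 → up 124.5256 (V=124.5256), down 108.2325 (V=108.2325). Price 116.3791; hedge Δ=1.0000, bond B=0.0000.
  t=2,j=0: stock 82.1655 → up 87.9171 (V=0.0000), down 76.4139 (V=0.0000). Price 0.0000; hedge Δ=0.0000, bond B=0.0000.
  t=2,j=1: stock 94.5345 → up 101.1519 (V=88.3531), down 87.9171 (V=0.0000). Price 72.1250; hedge Δ=6.6758, bond B=-558.9686.
  t=2,j=2: stock 108.7655 → up 116.3791 (V=116.3791), down 101.1519 (V=88.3531). Price 107.0242; hedge Δ=1.8405, bond B=-93.1614.
  t=1,j=0: stock 88.3500 → up 94.5345 (V=72.1250), down 82.1655 (V=0.0000). Price 58.8775; hedge Δ=5.8311, bond B=-456.3009.
  t=1,j=1: stock 101.6500 → up 108.7655 (V=107.0242), down 94.5345 (V=72.1250). Price 97.1796; hedge Δ=2.4523, bond B=-152.1003.
  t=0,j=0: stock 95.0000 → up 101.6500 (V=97.1796), down 88.3500 (V=58.8775). Price 87.3408; hedge Δ=2.8799, bond B=-186.2453.
Each (Δ,B) replicates both successor values, so the strategy is self-financing and V0 is arbitrage-free.

(0,0): Delta=2.8799 Bond=-186.2453
(1,0): Delta=5.8311 Bond=-456.3009
(1,1): Delta=2.4523 Bond=-152.1003
(2,0): Delta=0.0000 Bond=0.0000
(2,1): Delta=6.6758 Bond=-558.9686
(2,2): Delta=1.8405 Bond=-93.1614
(3,0): Delta=0.0000 Bond=0.0000
(3,1): Delta=0.0000 Bond=0.0000
(3,2): Delta=7.6429 Bond=-684.7365
(3,3): Delta=1.0000 Bond=0.0000
V0=87.3408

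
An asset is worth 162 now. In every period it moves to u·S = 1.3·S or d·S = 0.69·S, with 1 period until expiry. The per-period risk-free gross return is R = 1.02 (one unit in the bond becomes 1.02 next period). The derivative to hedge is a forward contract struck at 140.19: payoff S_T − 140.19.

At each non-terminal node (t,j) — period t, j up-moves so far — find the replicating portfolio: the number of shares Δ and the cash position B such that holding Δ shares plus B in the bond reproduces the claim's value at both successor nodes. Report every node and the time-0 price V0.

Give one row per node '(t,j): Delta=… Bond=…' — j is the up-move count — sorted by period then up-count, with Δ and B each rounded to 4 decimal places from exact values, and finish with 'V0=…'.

The replicating-portfolio and risk-neutral prices coincide; use p* = (1.02−0.69)/(1.3−0.69) = 0.5410 for the latter.
At expiry t=1: V(1,0)=-28.4100, V(1,1)=70.4100
Node (0,0) S=162.0000: V=(p*·70.4100+(1−p*)·-28.4100)/1.02=24.5588; Δ=(70.4100−-28.4100)/(210.6000−111.7800)=1.0000; B=V−Δ·S=-137.4412
Root portfolio cost Δ·162+B reproduces V0=24.5588.

(0,0): Delta=1.0000 Bond=-137.4412
V0=24.5588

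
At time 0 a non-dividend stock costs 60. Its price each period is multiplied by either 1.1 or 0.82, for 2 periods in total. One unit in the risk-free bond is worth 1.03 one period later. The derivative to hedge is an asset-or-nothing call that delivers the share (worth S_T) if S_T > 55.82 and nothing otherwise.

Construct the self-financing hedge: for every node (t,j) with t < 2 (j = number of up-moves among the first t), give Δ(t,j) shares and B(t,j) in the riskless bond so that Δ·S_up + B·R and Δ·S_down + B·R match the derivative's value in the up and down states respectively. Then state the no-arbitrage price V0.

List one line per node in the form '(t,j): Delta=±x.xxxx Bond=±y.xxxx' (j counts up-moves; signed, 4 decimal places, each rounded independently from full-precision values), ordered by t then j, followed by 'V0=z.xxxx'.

The replicating-portfolio and risk-neutral prices coincide; use p* = (1.03−0.82)/(1.1−0.82) = 0.7500 for the latter.
Terminal values V(2,·): V(2,0)=0.0000, V(2,1)=0.0000, V(2,2)=72.6000
Node (1,0) S=49.2000: V=(p*·0.0000+(1−p*)·0.0000)/1.03=0.0000; Δ=(0.0000−0.0000)/(54.1200−40.3440)=0.0000; B=V−Δ·S=0.0000
Node (1,1) S=66.0000: V=(p*·72.6000+(1−p*)·0.0000)/1.03=52.8641; Δ=(72.6000−0.0000)/(72.6000−54.1200)=3.9286; B=V−Δ·S=-206.4216
Node (0,0) S=60.0000: V=(p*·52.8641+(1−p*)·0.0000)/1.03=38.4933; Δ=(52.8641−0.0000)/(66.0000−49.2000)=3.1467; B=V−Δ·S=-150.3070
Each (Δ,B) replicates both successor values, so the strategy is self-financing and V0 is arbitrage-free.

(0,0): Delta=3.1467 Bond=-150.3070
(1,0): Delta=0.0000 Bond=0.0000
(1,1): Delta=3.9286 Bond=-206.4216
V0=38.4933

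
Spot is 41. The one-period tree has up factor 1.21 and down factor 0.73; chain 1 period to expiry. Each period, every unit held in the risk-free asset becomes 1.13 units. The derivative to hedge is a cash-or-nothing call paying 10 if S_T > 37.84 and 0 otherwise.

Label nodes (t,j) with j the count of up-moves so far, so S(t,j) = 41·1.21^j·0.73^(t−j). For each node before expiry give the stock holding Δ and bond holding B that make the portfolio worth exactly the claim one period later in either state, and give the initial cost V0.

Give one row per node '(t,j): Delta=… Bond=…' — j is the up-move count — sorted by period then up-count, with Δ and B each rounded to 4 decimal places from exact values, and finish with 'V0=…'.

(0,0): Delta=0.5081 Bond=-13.4587
V0=7.3746

Since d<R<u, set p* = (R−d)/(u−d) = 0.8333; price each node as the discounted p*-expectation of its children.
Payoff layer (t=1): V(1,0)=0.0000, V(1,1)=10.0000
  t=0,j=0: stock 41.0000 → up 49.6100 (V=10.0000), down 29.9300 (V=0.0000). Price 7.3746; hedge Δ=0.5081, bond B=-13.4587.
The time-0 hedge costs 7.3746, which is the no-arbitrage price.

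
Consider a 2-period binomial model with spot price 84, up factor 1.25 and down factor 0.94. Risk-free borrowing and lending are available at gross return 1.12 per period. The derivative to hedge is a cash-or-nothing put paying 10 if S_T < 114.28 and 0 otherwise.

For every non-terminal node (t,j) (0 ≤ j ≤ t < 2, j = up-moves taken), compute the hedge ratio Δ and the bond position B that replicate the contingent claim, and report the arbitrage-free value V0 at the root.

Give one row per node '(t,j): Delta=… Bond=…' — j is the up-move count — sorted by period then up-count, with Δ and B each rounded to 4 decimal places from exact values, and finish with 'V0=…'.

Risk-neutral probability p* = (R−d)/(u−d) = (1.12−0.94)/(1.25−0.94) = 0.5806.
Terminal values V(2,·): V(2,0)=10.0000, V(2,1)=10.0000, V(2,2)=0.0000
(1,0): S=78.9600. Δ = (V_up−V_dn)/(S_up−S_dn) = (10.0000−10.0000)/(98.7000−74.2224) = 0.0000. V = [p*·10.0000 + (1−p*)·10.0000]/1.12 = 8.9286. B = V − Δ·S = 8.9286.
(1,1): S=105.0000. Δ = (V_up−V_dn)/(S_up−S_dn) = (0.0000−10.0000)/(131.2500−98.7000) = -0.3072. V = [p*·0.0000 + (1−p*)·10.0000]/1.12 = 3.7442. B = V − Δ·S = 36.0023.
(0,0): S=84.0000. Δ = (V_up−V_dn)/(S_up−S_dn) = (3.7442−8.9286)/(105.0000−78.9600) = -0.1991. V = [p*·3.7442 + (1−p*)·8.9286]/1.12 = 5.2842. B = V − Δ·S = 22.0079.
Self-financing check: at every node Δ·S+B equals the discounted successor values.

(0,0): Delta=-0.1991 Bond=22.0079
(1,0): Delta=0.0000 Bond=8.9286
(1,1): Delta=-0.3072 Bond=36.0023
V0=5.2842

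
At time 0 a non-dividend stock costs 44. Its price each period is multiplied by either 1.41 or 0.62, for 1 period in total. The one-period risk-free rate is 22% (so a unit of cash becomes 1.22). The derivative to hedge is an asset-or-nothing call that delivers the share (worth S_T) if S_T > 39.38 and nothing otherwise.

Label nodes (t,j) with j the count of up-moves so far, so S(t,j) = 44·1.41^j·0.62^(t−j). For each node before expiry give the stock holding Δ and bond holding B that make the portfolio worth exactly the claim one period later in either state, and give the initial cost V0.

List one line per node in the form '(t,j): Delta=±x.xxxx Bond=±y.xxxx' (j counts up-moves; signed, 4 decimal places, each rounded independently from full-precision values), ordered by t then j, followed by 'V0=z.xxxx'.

(0,0): Delta=1.7848 Bond=-39.9095
V0=38.6221

Since d<R<u, set p* = (R−d)/(u−d) = 0.7595; price each node as the discounted p*-expectation of its children.
Terminal values V(1,·): V(1,0)=0.0000, V(1,1)=62.0400
Node (0,0) S=44.0000: V=(p*·62.0400+(1−p*)·0.0000)/1.22=38.6221; Δ=(62.0400−0.0000)/(62.0400−27.2800)=1.7848; B=V−Δ·S=-39.9095
Each (Δ,B) replicates both successor values, so the strategy is self-financing and V0 is arbitrage-free.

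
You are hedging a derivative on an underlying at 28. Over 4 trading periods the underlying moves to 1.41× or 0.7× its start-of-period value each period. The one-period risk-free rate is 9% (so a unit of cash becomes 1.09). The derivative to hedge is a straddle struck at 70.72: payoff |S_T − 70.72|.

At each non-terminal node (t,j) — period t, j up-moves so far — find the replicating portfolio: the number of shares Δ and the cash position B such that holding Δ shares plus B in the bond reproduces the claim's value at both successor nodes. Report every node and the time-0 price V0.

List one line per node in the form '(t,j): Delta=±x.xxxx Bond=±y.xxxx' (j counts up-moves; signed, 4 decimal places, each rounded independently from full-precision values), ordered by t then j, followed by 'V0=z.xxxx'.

(0,0): Delta=-0.4856 Bond=40.8505
(1,0): Delta=-1.0000 Bond=54.6088
(1,1): Delta=-0.2761 Bond=36.2548
(2,0): Delta=-1.0000 Bond=59.5236
(2,1): Delta=-1.0000 Bond=59.5236
(2,2): Delta=0.0188 Bond=23.1026
(3,0): Delta=-1.0000 Bond=64.8807
(3,1): Delta=-1.0000 Bond=64.8807
(3,2): Delta=-1.0000 Bond=64.8807
(3,3): Delta=0.4338 Bond=-7.3917
V0=27.2530

Under the risk-neutral measure, an up-move has probability p* = (R−d)/(u−d) = 0.5493 and values discount at R = 1.09.
Terminal values V(4,·): V(4,0)=63.9972, V(4,1)=57.1784, V(4,2)=43.4433, V(4,3)=15.7769, V(4,4)=39.9512
(3,0): S=9.6040. Δ = (V_up−V_dn)/(S_up−S_dn) = (57.1784−63.9972)/(13.5416−6.7228) = -1.0000. V = [p*·57.1784 + (1−p*)·63.9972]/1.09 = 55.2767. B = V − Δ·S = 64.8807.
(3,1): S=19.3452. Δ = (V_up−V_dn)/(S_up−S_dn) = (43.4433−57.1784)/(27.2767−13.5416) = -1.0000. V = [p*·43.4433 + (1−p*)·57.1784]/1.09 = 45.5355. B = V − Δ·S = 64.8807.
(3,2): S=38.9668. Δ = (V_up−V_dn)/(S_up−S_dn) = (15.7769−43.4433)/(54.9431−27.2767) = -1.0000. V = [p*·15.7769 + (1−p*)·43.4433]/1.09 = 25.9140. B = V − Δ·S = 64.8807.
(3,3): S=78.4902. Δ = (V_up−V_dn)/(S_up−S_dn) = (39.9512−15.7769)/(110.6712−54.9431) = 0.4338. V = [p*·39.9512 + (1−p*)·15.7769]/1.09 = 26.6566. B = V − Δ·S = -7.3917.
(2,0): S=13.7200. Δ = (V_up−V_dn)/(S_up−S_dn) = (45.5355−55.2767)/(19.3452−9.6040) = -1.0000. V = [p*·45.5355 + (1−p*)·55.2767]/1.09 = 45.8036. B = V − Δ·S = 59.5236.
(2,1): S=27.6360. Δ = (V_up−V_dn)/(S_up−S_dn) = (25.9140−45.5355)/(38.9668−19.3452) = -1.0000. V = [p*·25.9140 + (1−p*)·45.5355]/1.09 = 31.8876. B = V − Δ·S = 59.5236.
(2,2): S=55.6668. Δ = (V_up−V_dn)/(S_up−S_dn) = (26.6566−25.9140)/(78.4902−38.9668) = 0.0188. V = [p*·26.6566 + (1−p*)·25.9140]/1.09 = 24.1485. B = V − Δ·S = 23.1026.
(1,0): S=19.6000. Δ = (V_up−V_dn)/(S_up−S_dn) = (31.8876−45.8036)/(27.6360−13.7200) = -1.0000. V = [p*·31.8876 + (1−p*)·45.8036]/1.09 = 35.0088. B = V − Δ·S = 54.6088.
(1,1): S=39.4800. Δ = (V_up−V_dn)/(S_up−S_dn) = (24.1485−31.8876)/(55.6668−27.6360) = -0.2761. V = [p*·24.1485 + (1−p*)·31.8876]/1.09 = 25.3546. B = V − Δ·S = 36.2548.
(0,0): S=28.0000. Δ = (V_up−V_dn)/(S_up−S_dn) = (25.3546−35.0088)/(39.4800−19.6000) = -0.4856. V = [p*·25.3546 + (1−p*)·35.0088]/1.09 = 27.2530. B = V − Δ·S = 40.8505.
Check: Δ(0,0)·S0 + B(0,0) = 27.2530 = V0.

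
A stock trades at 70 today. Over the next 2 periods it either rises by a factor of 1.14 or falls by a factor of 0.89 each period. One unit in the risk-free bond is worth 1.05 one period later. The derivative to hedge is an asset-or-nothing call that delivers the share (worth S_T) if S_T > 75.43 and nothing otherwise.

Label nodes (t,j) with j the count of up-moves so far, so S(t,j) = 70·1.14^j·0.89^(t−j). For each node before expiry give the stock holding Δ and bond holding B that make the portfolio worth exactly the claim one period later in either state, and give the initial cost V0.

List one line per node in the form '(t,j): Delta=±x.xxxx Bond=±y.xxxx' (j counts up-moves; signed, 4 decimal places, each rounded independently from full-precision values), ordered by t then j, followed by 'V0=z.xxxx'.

Under the risk-neutral measure, an up-move has probability p* = (R−d)/(u−d) = 0.6400 and values discount at R = 1.05.
At expiry t=2: V(2,0)=0.0000, V(2,1)=0.0000, V(2,2)=90.9720
  t=1,j=0: stock 62.3000 → up 71.0220 (V=0.0000), down 55.4470 (V=0.0000). Price 0.0000; hedge Δ=0.0000, bond B=0.0000.
  t=1,j=1: stock 79.8000 → up 90.9720 (V=90.9720), down 71.0220 (V=0.0000). Price 55.4496; hedge Δ=4.5600, bond B=-308.4384.
  t=0,j=0: stock 70.0000 → up 79.8000 (V=55.4496), down 62.3000 (V=0.0000). Price 33.7979; hedge Δ=3.1685, bond B=-188.0005.
Each (Δ,B) replicates both successor values, so the strategy is self-financing and V0 is arbitrage-free.

(0,0): Delta=3.1685 Bond=-188.0005
(1,0): Delta=0.0000 Bond=0.0000
(1,1): Delta=4.5600 Bond=-308.4384
V0=33.7979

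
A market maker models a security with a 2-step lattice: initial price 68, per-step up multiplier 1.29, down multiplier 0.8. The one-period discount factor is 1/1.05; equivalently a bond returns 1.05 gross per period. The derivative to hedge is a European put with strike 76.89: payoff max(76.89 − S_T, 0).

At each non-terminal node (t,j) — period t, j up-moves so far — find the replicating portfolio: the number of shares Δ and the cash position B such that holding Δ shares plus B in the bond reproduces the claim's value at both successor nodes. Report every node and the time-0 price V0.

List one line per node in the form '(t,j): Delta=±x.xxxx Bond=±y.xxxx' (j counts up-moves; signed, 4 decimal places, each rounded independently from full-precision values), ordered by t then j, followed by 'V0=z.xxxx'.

(0,0): Delta=-0.4711 Bond=42.3389
(1,0): Delta=-1.0000 Bond=73.2286
(1,1): Delta=-0.1562 Bond=16.8339
V0=10.3048

The replicating-portfolio and risk-neutral prices coincide; use p* = (1.05−0.8)/(1.29−0.8) = 0.5102 for the latter.
Terminal payoffs: V(2,0)=33.3700, V(2,1)=6.7140, V(2,2)=0.0000
(1,0): S=54.4000. Δ = (V_up−V_dn)/(S_up−S_dn) = (6.7140−33.3700)/(70.1760−43.5200) = -1.0000. V = [p*·6.7140 + (1−p*)·33.3700]/1.05 = 18.8286. B = V − Δ·S = 73.2286.
(1,1): S=87.7200. Δ = (V_up−V_dn)/(S_up−S_dn) = (0.0000−6.7140)/(113.1588−70.1760) = -0.1562. V = [p*·0.0000 + (1−p*)·6.7140]/1.05 = 3.1319. B = V − Δ·S = 16.8339.
(0,0): S=68.0000. Δ = (V_up−V_dn)/(S_up−S_dn) = (3.1319−18.8286)/(87.7200−54.4000) = -0.4711. V = [p*·3.1319 + (1−p*)·18.8286]/1.05 = 10.3048. B = V − Δ·S = 42.3389.
Each (Δ,B) replicates both successor values, so the strategy is self-financing and V0 is arbitrage-free.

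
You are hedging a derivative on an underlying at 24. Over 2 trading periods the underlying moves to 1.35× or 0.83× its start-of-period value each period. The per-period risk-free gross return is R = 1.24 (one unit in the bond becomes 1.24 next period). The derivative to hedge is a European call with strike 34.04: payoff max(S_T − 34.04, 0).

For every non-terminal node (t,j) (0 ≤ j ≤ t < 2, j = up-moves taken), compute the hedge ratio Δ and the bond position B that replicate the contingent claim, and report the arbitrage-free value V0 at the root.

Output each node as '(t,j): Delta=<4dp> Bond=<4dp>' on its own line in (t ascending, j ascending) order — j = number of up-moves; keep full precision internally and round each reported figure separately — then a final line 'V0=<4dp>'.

(0,0): Delta=0.4942 Bond=-7.9393
(1,0): Delta=0.0000 Bond=0.0000
(1,1): Delta=0.5757 Bond=-12.4860
V0=3.9218

No-arbitrage ⇒ martingale measure with p* = (R−d)/(u−d) = 0.7885.
At expiry t=2: V(2,0)=0.0000, V(2,1)=0.0000, V(2,2)=9.7000
Node (1,0) S=19.9200: V=(p*·0.0000+(1−p*)·0.0000)/1.24=0.0000; Δ=(0.0000−0.0000)/(26.8920−16.5336)=0.0000; B=V−Δ·S=0.0000
Node (1,1) S=32.4000: V=(p*·9.7000+(1−p*)·0.0000)/1.24=6.1678; Δ=(9.7000−0.0000)/(43.7400−26.8920)=0.5757; B=V−Δ·S=-12.4860
Node (0,0) S=24.0000: V=(p*·6.1678+(1−p*)·0.0000)/1.24=3.9218; Δ=(6.1678−0.0000)/(32.4000−19.9200)=0.4942; B=V−Δ·S=-7.9393
Root portfolio cost Δ·24+B reproduces V0=3.9218.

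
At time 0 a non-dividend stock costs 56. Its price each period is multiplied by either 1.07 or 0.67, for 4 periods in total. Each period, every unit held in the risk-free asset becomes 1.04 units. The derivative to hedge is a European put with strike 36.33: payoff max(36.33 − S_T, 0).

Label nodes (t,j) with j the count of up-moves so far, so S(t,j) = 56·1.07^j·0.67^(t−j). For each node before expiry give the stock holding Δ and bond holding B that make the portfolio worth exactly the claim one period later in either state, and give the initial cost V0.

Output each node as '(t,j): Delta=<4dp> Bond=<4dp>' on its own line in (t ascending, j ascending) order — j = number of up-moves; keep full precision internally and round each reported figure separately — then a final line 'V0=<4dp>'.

Risk-neutral probability p* = (R−d)/(u−d) = (1.04−0.67)/(1.07−0.67) = 0.9250.
Payoff layer (t=4): V(4,0)=25.0454, V(4,1)=18.3083, V(4,2)=7.5490, V(4,3)=0.0000, V(4,4)=0.0000
Node (3,0) S=16.8427: V=(p*·18.3083+(1−p*)·25.0454)/1.04=18.0900; Δ=(18.3083−25.0454)/(18.0217−11.2846)=-1.0000; B=V−Δ·S=34.9327
Node (3,1) S=26.8981: V=(p*·7.5490+(1−p*)·18.3083)/1.04=8.0346; Δ=(7.5490−18.3083)/(28.7810−18.0217)=-1.0000; B=V−Δ·S=34.9327
Node (3,2) S=42.9566: V=(p*·0.0000+(1−p*)·7.5490)/1.04=0.5444; Δ=(0.0000−7.5490)/(45.9636−28.7810)=-0.4393; B=V−Δ·S=19.4170
Node (3,3) S=68.6024: V=(p*·0.0000+(1−p*)·0.0000)/1.04=0.0000; Δ=(0.0000−0.0000)/(73.4046−45.9636)=0.0000; B=V−Δ·S=0.0000
Node (2,0) S=25.1384: V=(p*·8.0346+(1−p*)·18.0900)/1.04=8.4507; Δ=(8.0346−18.0900)/(26.8981−16.8427)=-1.0000; B=V−Δ·S=33.5891
Node (2,1) S=40.1464: V=(p*·0.5444+(1−p*)·8.0346)/1.04=1.0636; Δ=(0.5444−8.0346)/(42.9566−26.8981)=-0.4664; B=V−Δ·S=19.7891
Node (2,2) S=64.1144: V=(p*·0.0000+(1−p*)·0.5444)/1.04=0.0393; Δ=(0.0000−0.5444)/(68.6024−42.9566)=-0.0212; B=V−Δ·S=1.4003
Node (1,0) S=37.5200: V=(p*·1.0636+(1−p*)·8.4507)/1.04=1.5554; Δ=(1.0636−8.4507)/(40.1464−25.1384)=-0.4922; B=V−Δ·S=20.0232
Node (1,1) S=59.9200: V=(p*·0.0393+(1−p*)·1.0636)/1.04=0.1116; Δ=(0.0393−1.0636)/(64.1144−40.1464)=-0.0427; B=V−Δ·S=2.6725
Node (0,0) S=56.0000: V=(p*·0.1116+(1−p*)·1.5554)/1.04=0.2115; Δ=(0.1116−1.5554)/(59.9200−37.5200)=-0.0645; B=V−Δ·S=3.8210
Self-financing check: at every node Δ·S+B equals the discounted successor values.

(0,0): Delta=-0.0645 Bond=3.8210
(1,0): Delta=-0.4922 Bond=20.0232
(1,1): Delta=-0.0427 Bond=2.6725
(2,0): Delta=-1.0000 Bond=33.5891
(2,1): Delta=-0.4664 Bond=19.7891
(2,2): Delta=-0.0212 Bond=1.4003
(3,0): Delta=-1.0000 Bond=34.9327
(3,1): Delta=-1.0000 Bond=34.9327
(3,2): Delta=-0.4393 Bond=19.4170
(3,3): Delta=0.0000 Bond=0.0000
V0=0.2115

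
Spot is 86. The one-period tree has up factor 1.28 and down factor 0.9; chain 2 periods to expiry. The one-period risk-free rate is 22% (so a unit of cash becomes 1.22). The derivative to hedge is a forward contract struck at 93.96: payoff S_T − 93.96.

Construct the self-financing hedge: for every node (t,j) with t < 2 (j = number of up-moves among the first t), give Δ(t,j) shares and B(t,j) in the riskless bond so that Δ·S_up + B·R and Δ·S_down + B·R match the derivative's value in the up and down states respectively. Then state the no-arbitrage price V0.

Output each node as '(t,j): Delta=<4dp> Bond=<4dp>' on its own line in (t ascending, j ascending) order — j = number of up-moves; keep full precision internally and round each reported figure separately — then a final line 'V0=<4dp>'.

Risk-neutral probability p* = (R−d)/(u−d) = (1.22−0.9)/(1.28−0.9) = 0.8421.
At expiry t=2: V(2,0)=-24.3000, V(2,1)=5.1120, V(2,2)=46.9424
  t=1,j=0: stock 77.4000 → up 99.0720 (V=5.1120), down 69.6600 (V=-24.3000). Price 0.3836; hedge Δ=1.0000, bond B=-77.0164.
  t=1,j=1: stock 110.0800 → up 140.9024 (V=46.9424), down 99.0720 (V=5.1120). Price 33.0636; hedge Δ=1.0000, bond B=-77.0164.
  t=0,j=0: stock 86.0000 → up 110.0800 (V=33.0636), down 77.4000 (V=0.3836). Price 22.8718; hedge Δ=1.0000, bond B=-63.1282.
Self-financing check: at every node Δ·S+B equals the discounted successor values.

(0,0): Delta=1.0000 Bond=-63.1282
(1,0): Delta=1.0000 Bond=-77.0164
(1,1): Delta=1.0000 Bond=-77.0164
V0=22.8718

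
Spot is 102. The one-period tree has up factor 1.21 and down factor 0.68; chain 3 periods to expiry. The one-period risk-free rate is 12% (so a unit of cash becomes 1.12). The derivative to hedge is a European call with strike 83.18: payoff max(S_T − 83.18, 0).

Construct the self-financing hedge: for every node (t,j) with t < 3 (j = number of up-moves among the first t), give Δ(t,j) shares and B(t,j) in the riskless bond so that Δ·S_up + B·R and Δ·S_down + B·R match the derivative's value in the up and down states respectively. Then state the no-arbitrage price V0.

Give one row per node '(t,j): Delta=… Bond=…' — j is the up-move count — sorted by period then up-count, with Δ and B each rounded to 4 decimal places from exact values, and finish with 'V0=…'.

The replicating-portfolio and risk-neutral prices coincide; use p* = (1.12−0.68)/(1.21−0.68) = 0.8302 for the latter.
At expiry t=3: V(3,0)=0.0000, V(3,1)=0.0000, V(3,2)=18.3700, V(3,3)=97.5192
Node (2,0) S=47.1648: V=(p*·0.0000+(1−p*)·0.0000)/1.12=0.0000; Δ=(0.0000−0.0000)/(57.0694−32.0721)=0.0000; B=V−Δ·S=0.0000
Node (2,1) S=83.9256: V=(p*·18.3700+(1−p*)·0.0000)/1.12=13.6166; Δ=(18.3700−0.0000)/(101.5500−57.0694)=0.4130; B=V−Δ·S=-21.0438
Node (2,2) S=149.3382: V=(p*·97.5192+(1−p*)·18.3700)/1.12=75.0703; Δ=(97.5192−18.3700)/(180.6992−101.5500)=1.0000; B=V−Δ·S=-74.2679
Node (1,0) S=69.3600: V=(p*·13.6166+(1−p*)·0.0000)/1.12=10.0931; Δ=(13.6166−0.0000)/(83.9256−47.1648)=0.3704; B=V−Δ·S=-15.5985
Node (1,1) S=123.4200: V=(p*·75.0703+(1−p*)·13.6166)/1.12=57.7096; Δ=(75.0703−13.6166)/(149.3382−83.9256)=0.9395; B=V−Δ·S=-58.2409
Node (0,0) S=102.0000: V=(p*·57.7096+(1−p*)·10.0931)/1.12=44.3070; Δ=(57.7096−10.0931)/(123.4200−69.3600)=0.8808; B=V−Δ·S=-45.5355
Root portfolio cost Δ·102+B reproduces V0=44.3070.

(0,0): Delta=0.8808 Bond=-45.5355
(1,0): Delta=0.3704 Bond=-15.5985
(1,1): Delta=0.9395 Bond=-58.2409
(2,0): Delta=0.0000 Bond=0.0000
(2,1): Delta=0.4130 Bond=-21.0438
(2,2): Delta=1.0000 Bond=-74.2679
V0=44.3070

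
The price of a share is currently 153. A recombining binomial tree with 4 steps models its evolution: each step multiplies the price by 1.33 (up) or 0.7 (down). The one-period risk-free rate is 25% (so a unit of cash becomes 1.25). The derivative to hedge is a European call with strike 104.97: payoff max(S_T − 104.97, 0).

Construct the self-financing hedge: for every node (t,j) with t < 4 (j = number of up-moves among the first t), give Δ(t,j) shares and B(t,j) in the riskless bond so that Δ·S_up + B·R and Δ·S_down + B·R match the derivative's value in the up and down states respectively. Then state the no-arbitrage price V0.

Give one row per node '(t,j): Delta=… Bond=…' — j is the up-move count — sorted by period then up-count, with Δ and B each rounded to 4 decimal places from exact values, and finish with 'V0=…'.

Since d<R<u, set p* = (R−d)/(u−d) = 0.8730; price each node as the discounted p*-expectation of its children.
At expiry t=4: V(4,0)=0.0000, V(4,1)=0.0000, V(4,2)=27.6444, V(4,3)=146.9974, V(4,4)=373.7681
(3,0): S=52.4790. Δ = (V_up−V_dn)/(S_up−S_dn) = (0.0000−0.0000)/(69.7971−36.7353) = 0.0000. V = [p*·0.0000 + (1−p*)·0.0000]/1.25 = 0.0000. B = V − Δ·S = 0.0000.
(3,1): S=99.7101. Δ = (V_up−V_dn)/(S_up−S_dn) = (27.6444−0.0000)/(132.6144−69.7971) = 0.4401. V = [p*·27.6444 + (1−p*)·0.0000]/1.25 = 19.3072. B = V − Δ·S = -24.5728.
(3,2): S=189.4492. Δ = (V_up−V_dn)/(S_up−S_dn) = (146.9974−27.6444)/(251.9674−132.6144) = 1.0000. V = [p*·146.9974 + (1−p*)·27.6444]/1.25 = 105.4732. B = V − Δ·S = -83.9760.
(3,3): S=359.9535. Δ = (V_up−V_dn)/(S_up−S_dn) = (373.7681−146.9974)/(478.7381−251.9674) = 1.0000. V = [p*·373.7681 + (1−p*)·146.9974]/1.25 = 275.9775. B = V − Δ·S = -83.9760.
(2,0): S=74.9700. Δ = (V_up−V_dn)/(S_up−S_dn) = (19.3072−0.0000)/(99.7101−52.4790) = 0.4088. V = [p*·19.3072 + (1−p*)·0.0000]/1.25 = 13.4844. B = V − Δ·S = -17.1620.
(2,1): S=142.4430. Δ = (V_up−V_dn)/(S_up−S_dn) = (105.4732−19.3072)/(189.4492−99.7101) = 0.9602. V = [p*·105.4732 + (1−p*)·19.3072]/1.25 = 75.6252. B = V − Δ·S = -61.1462.
(2,2): S=270.6417. Δ = (V_up−V_dn)/(S_up−S_dn) = (275.9775−105.4732)/(359.9535−189.4492) = 1.0000. V = [p*·275.9775 + (1−p*)·105.4732]/1.25 = 203.4609. B = V − Δ·S = -67.1808.
(1,0): S=107.1000. Δ = (V_up−V_dn)/(S_up−S_dn) = (75.6252−13.4844)/(142.4430−74.9700) = 0.9210. V = [p*·75.6252 + (1−p*)·13.4844]/1.25 = 54.1874. B = V − Δ·S = -44.4487.
(1,1): S=203.4900. Δ = (V_up−V_dn)/(S_up−S_dn) = (203.4609−75.6252)/(270.6417−142.4430) = 0.9972. V = [p*·203.4609 + (1−p*)·75.6252]/1.25 = 149.7822. B = V − Δ·S = -53.1316.
(0,0): S=153.0000. Δ = (V_up−V_dn)/(S_up−S_dn) = (149.7822−54.1874)/(203.4900−107.1000) = 0.9918. V = [p*·149.7822 + (1−p*)·54.1874]/1.25 = 110.1146. B = V − Δ·S = -41.6232.
Self-financing check: at every node Δ·S+B equals the discounted successor values.

(0,0): Delta=0.9918 Bond=-41.6232
(1,0): Delta=0.9210 Bond=-44.4487
(1,1): Delta=0.9972 Bond=-53.1316
(2,0): Delta=0.4088 Bond=-17.1620
(2,1): Delta=0.9602 Bond=-61.1462
(2,2): Delta=1.0000 Bond=-67.1808
(3,0): Delta=0.0000 Bond=0.0000
(3,1): Delta=0.4401 Bond=-24.5728
(3,2): Delta=1.0000 Bond=-83.9760
(3,3): Delta=1.0000 Bond=-83.9760
V0=110.1146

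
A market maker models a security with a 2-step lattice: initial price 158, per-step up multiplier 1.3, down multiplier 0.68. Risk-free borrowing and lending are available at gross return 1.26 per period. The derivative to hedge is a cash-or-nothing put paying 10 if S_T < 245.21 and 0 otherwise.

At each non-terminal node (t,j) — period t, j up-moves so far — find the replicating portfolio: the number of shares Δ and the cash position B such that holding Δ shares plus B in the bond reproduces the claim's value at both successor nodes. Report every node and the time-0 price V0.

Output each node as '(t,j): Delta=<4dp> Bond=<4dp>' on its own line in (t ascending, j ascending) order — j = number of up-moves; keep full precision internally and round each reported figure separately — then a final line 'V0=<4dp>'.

Since d<R<u, set p* = (R−d)/(u−d) = 0.9355; price each node as the discounted p*-expectation of its children.
Payoff layer (t=2): V(2,0)=10.0000, V(2,1)=10.0000, V(2,2)=0.0000
Node (1,0) S=107.4400: V=(p*·10.0000+(1−p*)·10.0000)/1.26=7.9365; Δ=(10.0000−10.0000)/(139.6720−73.0592)=0.0000; B=V−Δ·S=7.9365
Node (1,1) S=205.4000: V=(p*·0.0000+(1−p*)·10.0000)/1.26=0.5120; Δ=(0.0000−10.0000)/(267.0200−139.6720)=-0.0785; B=V−Δ·S=16.6411
Node (0,0) S=158.0000: V=(p*·0.5120+(1−p*)·7.9365)/1.26=0.7865; Δ=(0.5120−7.9365)/(205.4000−107.4400)=-0.0758; B=V−Δ·S=12.7615
Root portfolio cost Δ·158+B reproduces V0=0.7865.

(0,0): Delta=-0.0758 Bond=12.7615
(1,0): Delta=0.0000 Bond=7.9365
(1,1): Delta=-0.0785 Bond=16.6411
V0=0.7865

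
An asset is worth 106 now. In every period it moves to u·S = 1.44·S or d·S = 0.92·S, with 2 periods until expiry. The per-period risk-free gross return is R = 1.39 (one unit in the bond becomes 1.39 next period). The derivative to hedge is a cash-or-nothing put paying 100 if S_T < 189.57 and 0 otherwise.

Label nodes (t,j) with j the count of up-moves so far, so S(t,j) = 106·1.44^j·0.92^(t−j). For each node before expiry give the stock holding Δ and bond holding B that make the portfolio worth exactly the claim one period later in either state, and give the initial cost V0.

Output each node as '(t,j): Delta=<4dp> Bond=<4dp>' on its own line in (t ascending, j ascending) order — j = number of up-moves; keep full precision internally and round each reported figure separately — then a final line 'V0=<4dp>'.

The replicating-portfolio and risk-neutral prices coincide; use p* = (1.39−0.92)/(1.44−0.92) = 0.9038 for the latter.
Payoff layer (t=2): V(2,0)=100.0000, V(2,1)=100.0000, V(2,2)=0.0000
  t=1,j=0: stock 97.5200 → up 140.4288 (V=100.0000), down 89.7184 (V=100.0000). Price 71.9424; hedge Δ=0.0000, bond B=71.9424.
  t=1,j=1: stock 152.6400 → up 219.8016 (V=0.0000), down 140.4288 (V=100.0000). Price 6.9175; hedge Δ=-1.2599, bond B=199.2252.
  t=0,j=0: stock 106.0000 → up 152.6400 (V=6.9175), down 97.5200 (V=71.9424). Price 9.4748; hedge Δ=-1.1797, bond B=134.5227.
Each (Δ,B) replicates both successor values, so the strategy is self-financing and V0 is arbitrage-free.

(0,0): Delta=-1.1797 Bond=134.5227
(1,0): Delta=0.0000 Bond=71.9424
(1,1): Delta=-1.2599 Bond=199.2252
V0=9.4748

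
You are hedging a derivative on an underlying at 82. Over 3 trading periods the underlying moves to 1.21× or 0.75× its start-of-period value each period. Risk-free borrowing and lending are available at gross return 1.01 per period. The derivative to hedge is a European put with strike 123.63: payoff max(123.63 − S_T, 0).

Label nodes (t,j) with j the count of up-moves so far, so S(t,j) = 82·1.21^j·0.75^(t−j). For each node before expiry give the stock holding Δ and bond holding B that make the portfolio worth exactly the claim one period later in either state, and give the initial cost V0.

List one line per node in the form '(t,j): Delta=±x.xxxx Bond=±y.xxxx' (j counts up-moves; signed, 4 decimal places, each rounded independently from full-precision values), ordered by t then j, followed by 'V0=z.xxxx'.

Under the risk-neutral measure, an up-move has probability p* = (R−d)/(u−d) = 0.5652 and values discount at R = 1.01.
Terminal payoffs: V(3,0)=89.0362, V(3,1)=67.8187, V(3,2)=33.5879, V(3,3)=0.0000
(2,0): S=46.1250. Δ = (V_up−V_dn)/(S_up−S_dn) = (67.8187−89.0362)/(55.8113−34.5938) = -1.0000. V = [p*·67.8187 + (1−p*)·89.0362]/1.01 = 76.2809. B = V − Δ·S = 122.4059.
(2,1): S=74.4150. Δ = (V_up−V_dn)/(S_up−S_dn) = (33.5879−67.8187)/(90.0421−55.8112) = -1.0000. V = [p*·33.5879 + (1−p*)·67.8187]/1.01 = 47.9909. B = V − Δ·S = 122.4059.
(2,2): S=120.0562. Δ = (V_up−V_dn)/(S_up−S_dn) = (0.0000−33.5879)/(145.2680−90.0421) = -0.6082. V = [p*·0.0000 + (1−p*)·33.5879]/1.01 = 14.4588. B = V − Δ·S = 87.4759.
(1,0): S=61.5000. Δ = (V_up−V_dn)/(S_up−S_dn) = (47.9909−76.2809)/(74.4150−46.1250) = -1.0000. V = [p*·47.9909 + (1−p*)·76.2809]/1.01 = 59.6940. B = V − Δ·S = 121.1940.
(1,1): S=99.2200. Δ = (V_up−V_dn)/(S_up−S_dn) = (14.4588−47.9909)/(120.0562−74.4150) = -0.7347. V = [p*·14.4588 + (1−p*)·47.9909]/1.01 = 28.7505. B = V − Δ·S = 101.6464.
(0,0): S=82.0000. Δ = (V_up−V_dn)/(S_up−S_dn) = (28.7505−59.6940)/(99.2200−61.5000) = -0.8203. V = [p*·28.7505 + (1−p*)·59.6940]/1.01 = 41.7863. B = V − Δ·S = 109.0548.
Check: Δ(0,0)·S0 + B(0,0) = 41.7863 = V0.

(0,0): Delta=-0.8203 Bond=109.0548
(1,0): Delta=-1.0000 Bond=121.1940
(1,1): Delta=-0.7347 Bond=101.6464
(2,0): Delta=-1.0000 Bond=122.4059
(2,1): Delta=-1.0000 Bond=122.4059
(2,2): Delta=-0.6082 Bond=87.4759
V0=41.7863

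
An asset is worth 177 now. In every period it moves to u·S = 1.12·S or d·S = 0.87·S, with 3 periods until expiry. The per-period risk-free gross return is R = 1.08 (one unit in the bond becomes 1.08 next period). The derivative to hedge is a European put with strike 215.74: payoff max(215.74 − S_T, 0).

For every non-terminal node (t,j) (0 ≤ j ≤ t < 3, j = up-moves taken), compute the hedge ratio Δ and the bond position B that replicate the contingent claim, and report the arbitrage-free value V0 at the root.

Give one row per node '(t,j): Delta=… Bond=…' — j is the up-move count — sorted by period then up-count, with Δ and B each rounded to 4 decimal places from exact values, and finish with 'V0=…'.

(0,0): Delta=-0.5498 Bond=107.0683
(1,0): Delta=-1.0000 Bond=184.9623
(1,1): Delta=-0.4832 Bond=102.4284
(2,0): Delta=-1.0000 Bond=199.7593
(2,1): Delta=-1.0000 Bond=199.7593
(2,2): Delta=-0.4067 Bond=93.6442
V0=9.7562

Under the risk-neutral measure, an up-move has probability p* = (R−d)/(u−d) = 0.8400 and values discount at R = 1.08.
Payoff layer (t=3): V(3,0)=99.1850, V(3,1)=65.6921, V(3,2)=22.5749, V(3,3)=0.0000
(2,0): S=133.9713. Δ = (V_up−V_dn)/(S_up−S_dn) = (65.6921−99.1850)/(150.0479−116.5550) = -1.0000. V = [p*·65.6921 + (1−p*)·99.1850]/1.08 = 65.7880. B = V − Δ·S = 199.7593.
(2,1): S=172.4688. Δ = (V_up−V_dn)/(S_up−S_dn) = (22.5749−65.6921)/(193.1651−150.0479) = -1.0000. V = [p*·22.5749 + (1−p*)·65.6921]/1.08 = 27.2905. B = V − Δ·S = 199.7593.
(2,2): S=222.0288. Δ = (V_up−V_dn)/(S_up−S_dn) = (0.0000−22.5749)/(248.6723−193.1651) = -0.4067. V = [p*·0.0000 + (1−p*)·22.5749]/1.08 = 3.3444. B = V − Δ·S = 93.6442.
(1,0): S=153.9900. Δ = (V_up−V_dn)/(S_up−S_dn) = (27.2905−65.7880)/(172.4688−133.9713) = -1.0000. V = [p*·27.2905 + (1−p*)·65.7880]/1.08 = 30.9723. B = V − Δ·S = 184.9623.
(1,1): S=198.2400. Δ = (V_up−V_dn)/(S_up−S_dn) = (3.3444−27.2905)/(222.0288−172.4688) = -0.4832. V = [p*·3.3444 + (1−p*)·27.2905]/1.08 = 6.6443. B = V − Δ·S = 102.4284.
(0,0): S=177.0000. Δ = (V_up−V_dn)/(S_up−S_dn) = (6.6443−30.9723)/(198.2400−153.9900) = -0.5498. V = [p*·6.6443 + (1−p*)·30.9723]/1.08 = 9.7562. B = V − Δ·S = 107.0683.
Root portfolio cost Δ·177+B reproduces V0=9.7562.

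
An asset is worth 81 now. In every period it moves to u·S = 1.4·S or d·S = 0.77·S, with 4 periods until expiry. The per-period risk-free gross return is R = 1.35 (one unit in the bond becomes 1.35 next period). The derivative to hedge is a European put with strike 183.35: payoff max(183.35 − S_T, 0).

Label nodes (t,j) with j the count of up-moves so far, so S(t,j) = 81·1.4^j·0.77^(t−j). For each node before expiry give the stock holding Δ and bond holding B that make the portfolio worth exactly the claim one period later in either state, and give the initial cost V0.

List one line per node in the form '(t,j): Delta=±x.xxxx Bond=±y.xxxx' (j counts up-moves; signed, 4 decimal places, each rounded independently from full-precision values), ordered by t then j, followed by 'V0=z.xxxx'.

Under the risk-neutral measure, an up-move has probability p* = (R−d)/(u−d) = 0.9206 and values discount at R = 1.35.
Terminal values V(4,·): V(4,0)=154.8760, V(4,1)=131.5792, V(4,2)=89.2212, V(4,3)=12.2067, V(4,4)=0.0000
  t=3,j=0: stock 36.9792 → up 51.7708 (V=131.5792), down 28.4740 (V=154.8760). Price 98.8356; hedge Δ=-1.0000, bond B=135.8148.
  t=3,j=1: stock 67.2349 → up 94.1288 (V=89.2212), down 51.7708 (V=131.5792). Price 68.5800; hedge Δ=-1.0000, bond B=135.8148.
  t=3,j=2: stock 122.2452 → up 171.1433 (V=12.2067), down 94.1288 (V=89.2212). Price 13.5696; hedge Δ=-1.0000, bond B=135.8148.
  t=3,j=3: stock 222.2640 → up 311.1696 (V=0.0000), down 171.1433 (V=12.2067). Price 0.7176; hedge Δ=-0.0872, bond B=20.0934.
  t=2,j=0: stock 48.0249 → up 67.2349 (V=68.5800), down 36.9792 (V=98.8356). Price 52.5787; hedge Δ=-1.0000, bond B=100.6036.
  t=2,j=1: stock 87.3180 → up 122.2452 (V=13.5696), down 67.2349 (V=68.5800). Price 13.2856; hedge Δ=-1.0000, bond B=100.6036.
  t=2,j=2: stock 158.7600 → up 222.2640 (V=0.7176), down 122.2452 (V=13.5696). Price 1.2871; hedge Δ=-0.1285, bond B=21.6871.
  t=1,j=0: stock 62.3700 → up 87.3180 (V=13.2856), down 48.0249 (V=52.5787). Price 12.1512; hedge Δ=-1.0000, bond B=74.5212.
  t=1,j=1: stock 113.4000 → up 158.7600 (V=1.2871), down 87.3180 (V=13.2856). Price 1.6588; hedge Δ=-0.1679, bond B=20.7039.
  t=0,j=0: stock 81.0000 → up 113.4000 (V=1.6588), down 62.3700 (V=12.1512). Price 1.8456; hedge Δ=-0.2056, bond B=18.5001.
Self-financing check: at every node Δ·S+B equals the discounted successor values.

(0,0): Delta=-0.2056 Bond=18.5001
(1,0): Delta=-1.0000 Bond=74.5212
(1,1): Delta=-0.1679 Bond=20.7039
(2,0): Delta=-1.0000 Bond=100.6036
(2,1): Delta=-1.0000 Bond=100.6036
(2,2): Delta=-0.1285 Bond=21.6871
(3,0): Delta=-1.0000 Bond=135.8148
(3,1): Delta=-1.0000 Bond=135.8148
(3,2): Delta=-1.0000 Bond=135.8148
(3,3): Delta=-0.0872 Bond=20.0934
V0=1.8456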